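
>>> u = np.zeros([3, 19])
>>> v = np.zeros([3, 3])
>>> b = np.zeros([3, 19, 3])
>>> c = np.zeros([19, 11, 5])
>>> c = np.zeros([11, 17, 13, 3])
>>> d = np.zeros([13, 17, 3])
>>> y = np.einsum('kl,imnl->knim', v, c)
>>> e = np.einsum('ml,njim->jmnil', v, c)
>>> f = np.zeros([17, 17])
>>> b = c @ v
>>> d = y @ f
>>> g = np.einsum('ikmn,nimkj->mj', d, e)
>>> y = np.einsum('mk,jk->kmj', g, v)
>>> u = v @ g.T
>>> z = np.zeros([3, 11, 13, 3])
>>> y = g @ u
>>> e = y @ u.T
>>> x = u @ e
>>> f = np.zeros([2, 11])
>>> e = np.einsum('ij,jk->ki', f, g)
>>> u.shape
(3, 11)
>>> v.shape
(3, 3)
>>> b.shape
(11, 17, 13, 3)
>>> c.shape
(11, 17, 13, 3)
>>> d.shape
(3, 13, 11, 17)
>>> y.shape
(11, 11)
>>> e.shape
(3, 2)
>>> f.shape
(2, 11)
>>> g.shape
(11, 3)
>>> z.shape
(3, 11, 13, 3)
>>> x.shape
(3, 3)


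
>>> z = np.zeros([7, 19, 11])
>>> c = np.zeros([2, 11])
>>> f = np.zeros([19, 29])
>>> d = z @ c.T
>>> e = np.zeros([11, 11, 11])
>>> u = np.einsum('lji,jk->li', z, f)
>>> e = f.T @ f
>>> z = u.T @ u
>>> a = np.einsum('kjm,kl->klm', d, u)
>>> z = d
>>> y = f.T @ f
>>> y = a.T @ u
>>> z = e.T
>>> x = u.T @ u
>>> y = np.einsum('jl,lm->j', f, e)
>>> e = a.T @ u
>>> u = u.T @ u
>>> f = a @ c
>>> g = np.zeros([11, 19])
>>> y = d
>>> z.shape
(29, 29)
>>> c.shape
(2, 11)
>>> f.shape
(7, 11, 11)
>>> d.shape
(7, 19, 2)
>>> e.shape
(2, 11, 11)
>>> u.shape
(11, 11)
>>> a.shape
(7, 11, 2)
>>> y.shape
(7, 19, 2)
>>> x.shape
(11, 11)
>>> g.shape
(11, 19)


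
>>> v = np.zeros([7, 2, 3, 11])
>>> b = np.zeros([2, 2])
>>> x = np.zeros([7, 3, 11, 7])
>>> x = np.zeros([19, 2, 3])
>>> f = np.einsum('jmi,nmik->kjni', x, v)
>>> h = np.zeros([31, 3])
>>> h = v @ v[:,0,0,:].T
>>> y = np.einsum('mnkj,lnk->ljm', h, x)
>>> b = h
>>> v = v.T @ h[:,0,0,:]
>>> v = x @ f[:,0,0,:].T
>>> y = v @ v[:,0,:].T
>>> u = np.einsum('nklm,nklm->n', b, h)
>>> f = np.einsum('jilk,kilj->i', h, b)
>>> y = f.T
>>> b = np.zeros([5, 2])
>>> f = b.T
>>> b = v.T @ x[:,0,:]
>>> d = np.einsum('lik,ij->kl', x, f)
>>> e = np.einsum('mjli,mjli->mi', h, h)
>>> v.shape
(19, 2, 11)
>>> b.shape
(11, 2, 3)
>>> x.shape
(19, 2, 3)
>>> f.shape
(2, 5)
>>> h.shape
(7, 2, 3, 7)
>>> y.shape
(2,)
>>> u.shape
(7,)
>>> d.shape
(3, 19)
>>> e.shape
(7, 7)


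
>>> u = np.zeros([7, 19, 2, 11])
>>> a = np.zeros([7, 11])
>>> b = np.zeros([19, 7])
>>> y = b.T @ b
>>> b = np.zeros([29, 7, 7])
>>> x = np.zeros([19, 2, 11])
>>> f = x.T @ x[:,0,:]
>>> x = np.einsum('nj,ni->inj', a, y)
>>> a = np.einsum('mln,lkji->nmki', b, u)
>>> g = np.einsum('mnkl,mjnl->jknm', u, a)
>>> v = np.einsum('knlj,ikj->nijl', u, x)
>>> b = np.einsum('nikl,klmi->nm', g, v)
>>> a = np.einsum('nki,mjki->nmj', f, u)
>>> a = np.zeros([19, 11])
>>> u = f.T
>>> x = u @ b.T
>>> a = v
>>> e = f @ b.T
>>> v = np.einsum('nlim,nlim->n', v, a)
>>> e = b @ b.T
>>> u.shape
(11, 2, 11)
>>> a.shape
(19, 7, 11, 2)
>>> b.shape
(29, 11)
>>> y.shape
(7, 7)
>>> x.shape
(11, 2, 29)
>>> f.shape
(11, 2, 11)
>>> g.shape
(29, 2, 19, 7)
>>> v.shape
(19,)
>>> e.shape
(29, 29)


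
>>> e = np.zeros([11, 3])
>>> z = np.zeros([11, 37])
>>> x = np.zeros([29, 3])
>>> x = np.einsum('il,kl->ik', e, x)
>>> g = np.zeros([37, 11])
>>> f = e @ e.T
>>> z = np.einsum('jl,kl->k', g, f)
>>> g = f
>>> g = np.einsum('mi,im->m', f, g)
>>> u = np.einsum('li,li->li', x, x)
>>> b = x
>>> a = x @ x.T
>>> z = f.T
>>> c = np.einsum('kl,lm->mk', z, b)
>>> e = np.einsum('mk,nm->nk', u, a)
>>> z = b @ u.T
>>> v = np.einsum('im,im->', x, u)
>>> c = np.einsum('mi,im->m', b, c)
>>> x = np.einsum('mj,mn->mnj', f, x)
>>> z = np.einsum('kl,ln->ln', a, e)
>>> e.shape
(11, 29)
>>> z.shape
(11, 29)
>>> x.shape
(11, 29, 11)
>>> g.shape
(11,)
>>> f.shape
(11, 11)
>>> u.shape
(11, 29)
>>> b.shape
(11, 29)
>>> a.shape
(11, 11)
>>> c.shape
(11,)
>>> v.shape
()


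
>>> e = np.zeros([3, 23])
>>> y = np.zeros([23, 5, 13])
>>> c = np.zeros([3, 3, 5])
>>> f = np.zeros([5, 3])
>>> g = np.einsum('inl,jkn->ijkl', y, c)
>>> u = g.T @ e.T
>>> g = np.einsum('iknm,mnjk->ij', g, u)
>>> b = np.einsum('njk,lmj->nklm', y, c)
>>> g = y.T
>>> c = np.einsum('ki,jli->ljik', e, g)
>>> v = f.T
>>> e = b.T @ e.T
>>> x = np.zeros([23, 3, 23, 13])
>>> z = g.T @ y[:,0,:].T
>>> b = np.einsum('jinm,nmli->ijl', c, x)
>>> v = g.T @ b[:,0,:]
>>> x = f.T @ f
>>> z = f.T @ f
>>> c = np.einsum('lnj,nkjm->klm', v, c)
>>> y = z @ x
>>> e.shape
(3, 3, 13, 3)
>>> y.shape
(3, 3)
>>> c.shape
(13, 23, 3)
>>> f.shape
(5, 3)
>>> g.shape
(13, 5, 23)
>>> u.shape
(13, 3, 3, 3)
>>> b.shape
(13, 5, 23)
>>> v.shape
(23, 5, 23)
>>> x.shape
(3, 3)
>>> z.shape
(3, 3)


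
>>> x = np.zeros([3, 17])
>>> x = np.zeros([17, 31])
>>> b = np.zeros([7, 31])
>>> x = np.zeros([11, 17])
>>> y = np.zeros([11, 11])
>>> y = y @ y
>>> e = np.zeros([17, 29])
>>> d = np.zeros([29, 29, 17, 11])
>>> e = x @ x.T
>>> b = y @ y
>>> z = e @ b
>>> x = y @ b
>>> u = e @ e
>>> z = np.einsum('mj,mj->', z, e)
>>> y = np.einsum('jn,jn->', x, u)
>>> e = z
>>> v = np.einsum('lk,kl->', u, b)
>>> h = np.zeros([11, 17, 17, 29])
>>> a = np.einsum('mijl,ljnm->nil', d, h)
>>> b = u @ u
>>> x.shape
(11, 11)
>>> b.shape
(11, 11)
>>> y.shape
()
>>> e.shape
()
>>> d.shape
(29, 29, 17, 11)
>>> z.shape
()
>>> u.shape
(11, 11)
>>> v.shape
()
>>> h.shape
(11, 17, 17, 29)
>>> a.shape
(17, 29, 11)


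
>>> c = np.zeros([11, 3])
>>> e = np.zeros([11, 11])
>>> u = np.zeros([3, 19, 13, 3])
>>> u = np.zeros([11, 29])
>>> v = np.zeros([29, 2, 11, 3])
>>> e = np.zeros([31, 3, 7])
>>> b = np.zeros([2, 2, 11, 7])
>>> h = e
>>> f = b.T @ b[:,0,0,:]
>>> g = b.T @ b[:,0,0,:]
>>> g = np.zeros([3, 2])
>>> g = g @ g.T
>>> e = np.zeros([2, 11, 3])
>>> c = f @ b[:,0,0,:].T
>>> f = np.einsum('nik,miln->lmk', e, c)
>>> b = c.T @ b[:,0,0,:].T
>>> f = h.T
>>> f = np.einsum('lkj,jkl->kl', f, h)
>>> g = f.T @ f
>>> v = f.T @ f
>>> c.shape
(7, 11, 2, 2)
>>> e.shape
(2, 11, 3)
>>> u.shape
(11, 29)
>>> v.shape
(7, 7)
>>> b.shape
(2, 2, 11, 2)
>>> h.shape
(31, 3, 7)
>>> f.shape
(3, 7)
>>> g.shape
(7, 7)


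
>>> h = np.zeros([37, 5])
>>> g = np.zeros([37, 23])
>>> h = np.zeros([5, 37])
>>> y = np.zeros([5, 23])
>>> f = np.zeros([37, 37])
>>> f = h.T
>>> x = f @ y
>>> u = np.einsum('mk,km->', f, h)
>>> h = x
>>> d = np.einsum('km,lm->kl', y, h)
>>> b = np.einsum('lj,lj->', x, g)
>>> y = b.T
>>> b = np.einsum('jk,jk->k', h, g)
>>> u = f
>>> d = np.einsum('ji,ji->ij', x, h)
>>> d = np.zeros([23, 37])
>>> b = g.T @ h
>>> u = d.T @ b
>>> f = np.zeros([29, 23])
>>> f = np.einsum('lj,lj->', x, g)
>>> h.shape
(37, 23)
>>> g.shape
(37, 23)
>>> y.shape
()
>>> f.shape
()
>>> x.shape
(37, 23)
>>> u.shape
(37, 23)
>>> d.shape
(23, 37)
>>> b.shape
(23, 23)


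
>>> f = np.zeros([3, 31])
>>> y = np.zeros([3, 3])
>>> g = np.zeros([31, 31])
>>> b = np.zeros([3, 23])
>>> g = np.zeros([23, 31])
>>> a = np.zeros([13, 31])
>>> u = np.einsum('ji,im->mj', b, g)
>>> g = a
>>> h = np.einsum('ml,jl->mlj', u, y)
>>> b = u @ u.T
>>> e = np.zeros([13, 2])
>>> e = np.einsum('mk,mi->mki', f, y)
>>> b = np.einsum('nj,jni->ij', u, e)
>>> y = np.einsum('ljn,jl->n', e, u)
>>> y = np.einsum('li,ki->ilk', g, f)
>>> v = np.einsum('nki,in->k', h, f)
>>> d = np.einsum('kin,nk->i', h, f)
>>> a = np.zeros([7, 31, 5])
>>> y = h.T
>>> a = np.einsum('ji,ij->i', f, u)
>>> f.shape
(3, 31)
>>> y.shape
(3, 3, 31)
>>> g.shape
(13, 31)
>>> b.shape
(3, 3)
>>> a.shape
(31,)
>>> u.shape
(31, 3)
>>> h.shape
(31, 3, 3)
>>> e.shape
(3, 31, 3)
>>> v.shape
(3,)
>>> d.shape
(3,)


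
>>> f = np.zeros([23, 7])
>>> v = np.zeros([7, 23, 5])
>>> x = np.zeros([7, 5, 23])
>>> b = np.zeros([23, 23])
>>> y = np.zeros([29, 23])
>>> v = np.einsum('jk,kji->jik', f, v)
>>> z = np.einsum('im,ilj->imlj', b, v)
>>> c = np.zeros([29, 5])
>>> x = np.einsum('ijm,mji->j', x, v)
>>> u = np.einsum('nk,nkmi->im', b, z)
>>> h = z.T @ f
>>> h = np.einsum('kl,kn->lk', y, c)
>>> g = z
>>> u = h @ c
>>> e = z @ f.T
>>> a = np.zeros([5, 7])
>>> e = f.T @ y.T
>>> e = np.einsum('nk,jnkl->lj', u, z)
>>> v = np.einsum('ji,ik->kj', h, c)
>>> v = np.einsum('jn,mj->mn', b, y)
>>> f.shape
(23, 7)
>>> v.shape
(29, 23)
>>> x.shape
(5,)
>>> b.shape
(23, 23)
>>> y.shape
(29, 23)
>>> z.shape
(23, 23, 5, 7)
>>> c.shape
(29, 5)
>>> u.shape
(23, 5)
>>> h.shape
(23, 29)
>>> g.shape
(23, 23, 5, 7)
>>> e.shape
(7, 23)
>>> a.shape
(5, 7)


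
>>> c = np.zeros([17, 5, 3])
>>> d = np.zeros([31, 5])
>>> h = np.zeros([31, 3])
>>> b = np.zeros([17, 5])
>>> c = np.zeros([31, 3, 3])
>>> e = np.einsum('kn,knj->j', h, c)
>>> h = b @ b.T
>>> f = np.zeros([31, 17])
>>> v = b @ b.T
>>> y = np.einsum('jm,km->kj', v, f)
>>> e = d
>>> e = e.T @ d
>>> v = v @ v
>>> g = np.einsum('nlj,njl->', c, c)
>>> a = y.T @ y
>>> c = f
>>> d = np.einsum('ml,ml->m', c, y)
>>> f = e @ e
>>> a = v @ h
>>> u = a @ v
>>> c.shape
(31, 17)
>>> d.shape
(31,)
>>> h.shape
(17, 17)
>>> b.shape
(17, 5)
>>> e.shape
(5, 5)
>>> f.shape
(5, 5)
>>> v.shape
(17, 17)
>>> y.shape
(31, 17)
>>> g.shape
()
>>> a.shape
(17, 17)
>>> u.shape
(17, 17)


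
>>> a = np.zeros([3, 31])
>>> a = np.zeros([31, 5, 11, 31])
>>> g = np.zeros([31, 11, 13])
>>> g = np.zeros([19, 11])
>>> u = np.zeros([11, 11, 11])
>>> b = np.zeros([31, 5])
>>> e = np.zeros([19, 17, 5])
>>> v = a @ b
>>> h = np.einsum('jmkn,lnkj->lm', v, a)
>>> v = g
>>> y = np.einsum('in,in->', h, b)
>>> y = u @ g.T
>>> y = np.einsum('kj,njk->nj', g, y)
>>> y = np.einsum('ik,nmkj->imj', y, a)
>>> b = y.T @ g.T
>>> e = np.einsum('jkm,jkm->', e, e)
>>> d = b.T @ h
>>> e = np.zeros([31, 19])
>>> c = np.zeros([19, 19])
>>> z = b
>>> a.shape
(31, 5, 11, 31)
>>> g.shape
(19, 11)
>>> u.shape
(11, 11, 11)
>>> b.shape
(31, 5, 19)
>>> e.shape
(31, 19)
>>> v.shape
(19, 11)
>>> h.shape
(31, 5)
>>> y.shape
(11, 5, 31)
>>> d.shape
(19, 5, 5)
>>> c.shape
(19, 19)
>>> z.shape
(31, 5, 19)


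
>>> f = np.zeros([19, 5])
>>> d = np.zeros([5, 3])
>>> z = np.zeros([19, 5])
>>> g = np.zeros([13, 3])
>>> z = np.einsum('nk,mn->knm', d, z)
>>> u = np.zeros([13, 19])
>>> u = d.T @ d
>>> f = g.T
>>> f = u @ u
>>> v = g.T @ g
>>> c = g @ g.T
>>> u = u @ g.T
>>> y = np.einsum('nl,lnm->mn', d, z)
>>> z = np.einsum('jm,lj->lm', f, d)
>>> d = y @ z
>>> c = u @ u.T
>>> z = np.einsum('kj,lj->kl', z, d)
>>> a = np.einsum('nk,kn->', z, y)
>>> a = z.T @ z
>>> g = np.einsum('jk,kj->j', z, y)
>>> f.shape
(3, 3)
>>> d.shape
(19, 3)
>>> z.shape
(5, 19)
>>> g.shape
(5,)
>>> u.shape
(3, 13)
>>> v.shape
(3, 3)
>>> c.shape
(3, 3)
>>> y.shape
(19, 5)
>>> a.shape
(19, 19)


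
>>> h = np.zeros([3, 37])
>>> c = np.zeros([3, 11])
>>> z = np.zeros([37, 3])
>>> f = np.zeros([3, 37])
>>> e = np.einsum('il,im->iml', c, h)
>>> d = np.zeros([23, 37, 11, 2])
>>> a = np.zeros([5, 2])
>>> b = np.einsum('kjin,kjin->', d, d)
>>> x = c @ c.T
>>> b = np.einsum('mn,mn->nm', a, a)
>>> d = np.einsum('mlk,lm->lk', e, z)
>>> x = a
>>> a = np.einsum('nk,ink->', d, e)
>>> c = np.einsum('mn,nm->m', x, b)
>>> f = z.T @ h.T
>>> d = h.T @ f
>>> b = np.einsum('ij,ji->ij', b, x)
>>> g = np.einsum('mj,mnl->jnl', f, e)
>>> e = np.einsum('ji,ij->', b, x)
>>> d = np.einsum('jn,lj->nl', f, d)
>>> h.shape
(3, 37)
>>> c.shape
(5,)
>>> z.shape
(37, 3)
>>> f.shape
(3, 3)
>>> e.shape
()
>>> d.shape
(3, 37)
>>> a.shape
()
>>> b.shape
(2, 5)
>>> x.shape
(5, 2)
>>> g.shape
(3, 37, 11)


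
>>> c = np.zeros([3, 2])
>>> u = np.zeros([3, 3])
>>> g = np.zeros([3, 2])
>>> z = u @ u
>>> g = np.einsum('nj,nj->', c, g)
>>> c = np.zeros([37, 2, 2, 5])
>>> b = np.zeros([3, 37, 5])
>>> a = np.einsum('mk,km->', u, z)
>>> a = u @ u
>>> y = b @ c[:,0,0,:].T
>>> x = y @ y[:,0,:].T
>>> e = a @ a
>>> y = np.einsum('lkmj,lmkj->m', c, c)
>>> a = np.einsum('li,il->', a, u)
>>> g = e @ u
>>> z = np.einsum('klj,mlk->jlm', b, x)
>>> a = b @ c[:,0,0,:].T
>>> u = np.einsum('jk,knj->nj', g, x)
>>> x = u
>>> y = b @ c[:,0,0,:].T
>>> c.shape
(37, 2, 2, 5)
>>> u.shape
(37, 3)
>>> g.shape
(3, 3)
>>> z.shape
(5, 37, 3)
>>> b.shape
(3, 37, 5)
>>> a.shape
(3, 37, 37)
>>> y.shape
(3, 37, 37)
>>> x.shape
(37, 3)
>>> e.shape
(3, 3)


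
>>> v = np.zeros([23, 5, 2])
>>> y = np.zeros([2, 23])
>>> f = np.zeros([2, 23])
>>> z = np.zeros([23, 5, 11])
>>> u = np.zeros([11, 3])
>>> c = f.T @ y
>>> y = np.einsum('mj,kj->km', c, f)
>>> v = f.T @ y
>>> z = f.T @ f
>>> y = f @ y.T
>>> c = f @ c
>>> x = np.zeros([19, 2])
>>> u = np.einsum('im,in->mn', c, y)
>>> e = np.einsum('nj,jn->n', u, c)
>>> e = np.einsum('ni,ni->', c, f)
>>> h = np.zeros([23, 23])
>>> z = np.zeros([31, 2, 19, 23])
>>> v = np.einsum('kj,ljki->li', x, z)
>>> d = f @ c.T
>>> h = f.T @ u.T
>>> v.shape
(31, 23)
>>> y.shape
(2, 2)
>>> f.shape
(2, 23)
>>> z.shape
(31, 2, 19, 23)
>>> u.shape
(23, 2)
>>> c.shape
(2, 23)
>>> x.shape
(19, 2)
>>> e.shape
()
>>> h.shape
(23, 23)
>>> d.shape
(2, 2)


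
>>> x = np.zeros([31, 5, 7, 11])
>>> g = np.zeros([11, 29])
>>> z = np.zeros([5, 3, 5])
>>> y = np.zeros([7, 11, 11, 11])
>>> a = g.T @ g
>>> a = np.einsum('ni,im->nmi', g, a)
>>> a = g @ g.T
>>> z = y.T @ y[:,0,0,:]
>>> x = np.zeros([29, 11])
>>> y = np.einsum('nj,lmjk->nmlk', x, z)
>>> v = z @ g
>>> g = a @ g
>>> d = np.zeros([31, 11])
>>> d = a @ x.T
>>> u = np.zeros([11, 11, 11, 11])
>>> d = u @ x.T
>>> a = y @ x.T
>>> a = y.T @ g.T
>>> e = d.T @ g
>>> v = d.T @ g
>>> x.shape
(29, 11)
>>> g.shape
(11, 29)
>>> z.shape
(11, 11, 11, 11)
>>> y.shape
(29, 11, 11, 11)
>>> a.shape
(11, 11, 11, 11)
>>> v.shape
(29, 11, 11, 29)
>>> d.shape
(11, 11, 11, 29)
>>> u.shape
(11, 11, 11, 11)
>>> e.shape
(29, 11, 11, 29)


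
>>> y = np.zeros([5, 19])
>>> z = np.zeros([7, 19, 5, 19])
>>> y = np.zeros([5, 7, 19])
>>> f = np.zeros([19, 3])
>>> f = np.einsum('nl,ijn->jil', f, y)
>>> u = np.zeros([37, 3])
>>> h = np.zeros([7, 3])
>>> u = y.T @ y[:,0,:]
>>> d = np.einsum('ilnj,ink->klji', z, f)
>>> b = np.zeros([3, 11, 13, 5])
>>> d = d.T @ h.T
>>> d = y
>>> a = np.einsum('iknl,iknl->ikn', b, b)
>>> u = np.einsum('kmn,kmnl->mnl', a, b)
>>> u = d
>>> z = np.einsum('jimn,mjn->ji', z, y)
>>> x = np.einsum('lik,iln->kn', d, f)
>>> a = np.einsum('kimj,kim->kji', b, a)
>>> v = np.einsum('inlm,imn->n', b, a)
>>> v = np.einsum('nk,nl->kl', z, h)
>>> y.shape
(5, 7, 19)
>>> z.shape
(7, 19)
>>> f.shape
(7, 5, 3)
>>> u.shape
(5, 7, 19)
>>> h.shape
(7, 3)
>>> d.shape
(5, 7, 19)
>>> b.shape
(3, 11, 13, 5)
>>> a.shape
(3, 5, 11)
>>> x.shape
(19, 3)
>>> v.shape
(19, 3)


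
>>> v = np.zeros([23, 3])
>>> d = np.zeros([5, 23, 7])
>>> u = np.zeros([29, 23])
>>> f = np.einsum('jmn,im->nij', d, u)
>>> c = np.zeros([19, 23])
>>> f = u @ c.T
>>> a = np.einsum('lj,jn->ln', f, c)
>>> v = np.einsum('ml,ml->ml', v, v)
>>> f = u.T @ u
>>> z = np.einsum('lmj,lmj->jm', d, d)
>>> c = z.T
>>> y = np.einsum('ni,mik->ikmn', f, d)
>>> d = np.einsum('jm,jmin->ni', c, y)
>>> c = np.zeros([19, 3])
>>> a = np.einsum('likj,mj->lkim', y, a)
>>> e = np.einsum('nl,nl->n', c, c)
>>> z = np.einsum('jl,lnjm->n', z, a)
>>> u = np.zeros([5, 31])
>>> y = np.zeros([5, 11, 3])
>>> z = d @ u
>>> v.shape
(23, 3)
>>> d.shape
(23, 5)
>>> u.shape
(5, 31)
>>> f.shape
(23, 23)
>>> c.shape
(19, 3)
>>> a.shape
(23, 5, 7, 29)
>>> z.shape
(23, 31)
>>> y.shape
(5, 11, 3)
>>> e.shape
(19,)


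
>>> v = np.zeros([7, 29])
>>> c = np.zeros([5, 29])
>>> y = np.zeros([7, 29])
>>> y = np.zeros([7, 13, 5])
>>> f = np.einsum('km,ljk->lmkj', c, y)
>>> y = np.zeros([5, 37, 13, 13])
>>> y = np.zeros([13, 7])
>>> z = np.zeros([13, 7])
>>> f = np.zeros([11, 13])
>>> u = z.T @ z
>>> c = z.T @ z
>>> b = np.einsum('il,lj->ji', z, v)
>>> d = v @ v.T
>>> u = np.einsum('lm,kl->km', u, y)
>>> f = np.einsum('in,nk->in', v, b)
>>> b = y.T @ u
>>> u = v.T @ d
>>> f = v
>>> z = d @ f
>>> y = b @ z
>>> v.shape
(7, 29)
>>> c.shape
(7, 7)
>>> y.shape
(7, 29)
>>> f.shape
(7, 29)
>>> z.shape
(7, 29)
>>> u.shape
(29, 7)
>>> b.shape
(7, 7)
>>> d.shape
(7, 7)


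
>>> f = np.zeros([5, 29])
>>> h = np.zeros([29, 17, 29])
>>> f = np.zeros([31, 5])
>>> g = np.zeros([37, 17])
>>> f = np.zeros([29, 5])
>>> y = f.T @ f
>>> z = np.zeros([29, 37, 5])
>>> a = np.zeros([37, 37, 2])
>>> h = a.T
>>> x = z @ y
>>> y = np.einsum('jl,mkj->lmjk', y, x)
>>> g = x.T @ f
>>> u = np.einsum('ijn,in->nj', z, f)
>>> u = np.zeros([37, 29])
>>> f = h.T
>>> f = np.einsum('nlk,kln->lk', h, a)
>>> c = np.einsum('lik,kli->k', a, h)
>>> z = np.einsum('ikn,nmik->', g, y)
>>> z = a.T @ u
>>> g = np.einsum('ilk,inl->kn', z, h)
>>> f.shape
(37, 37)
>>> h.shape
(2, 37, 37)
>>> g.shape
(29, 37)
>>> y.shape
(5, 29, 5, 37)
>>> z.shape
(2, 37, 29)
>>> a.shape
(37, 37, 2)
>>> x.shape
(29, 37, 5)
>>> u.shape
(37, 29)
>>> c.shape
(2,)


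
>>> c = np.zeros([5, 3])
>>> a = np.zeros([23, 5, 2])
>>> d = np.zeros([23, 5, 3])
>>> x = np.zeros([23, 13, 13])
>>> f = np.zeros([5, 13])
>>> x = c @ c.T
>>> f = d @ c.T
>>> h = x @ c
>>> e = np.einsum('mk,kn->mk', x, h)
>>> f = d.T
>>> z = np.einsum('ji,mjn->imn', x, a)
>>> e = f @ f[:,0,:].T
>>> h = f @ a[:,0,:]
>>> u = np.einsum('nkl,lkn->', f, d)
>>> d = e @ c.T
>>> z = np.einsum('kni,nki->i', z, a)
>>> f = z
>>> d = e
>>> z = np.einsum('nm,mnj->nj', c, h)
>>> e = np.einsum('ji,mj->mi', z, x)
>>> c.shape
(5, 3)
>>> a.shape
(23, 5, 2)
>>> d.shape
(3, 5, 3)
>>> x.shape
(5, 5)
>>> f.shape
(2,)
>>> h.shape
(3, 5, 2)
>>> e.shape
(5, 2)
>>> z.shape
(5, 2)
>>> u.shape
()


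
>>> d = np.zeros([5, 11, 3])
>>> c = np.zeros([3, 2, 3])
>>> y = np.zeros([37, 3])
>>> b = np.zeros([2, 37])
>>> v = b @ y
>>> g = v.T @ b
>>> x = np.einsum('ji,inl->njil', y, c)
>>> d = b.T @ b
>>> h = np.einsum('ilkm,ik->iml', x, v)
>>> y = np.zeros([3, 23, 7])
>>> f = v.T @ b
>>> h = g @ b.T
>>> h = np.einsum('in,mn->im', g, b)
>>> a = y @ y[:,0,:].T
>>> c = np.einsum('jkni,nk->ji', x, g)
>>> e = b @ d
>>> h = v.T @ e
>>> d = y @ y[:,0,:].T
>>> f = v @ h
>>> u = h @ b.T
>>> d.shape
(3, 23, 3)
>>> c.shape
(2, 3)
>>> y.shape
(3, 23, 7)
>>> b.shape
(2, 37)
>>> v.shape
(2, 3)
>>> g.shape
(3, 37)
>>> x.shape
(2, 37, 3, 3)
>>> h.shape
(3, 37)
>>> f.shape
(2, 37)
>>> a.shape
(3, 23, 3)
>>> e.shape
(2, 37)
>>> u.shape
(3, 2)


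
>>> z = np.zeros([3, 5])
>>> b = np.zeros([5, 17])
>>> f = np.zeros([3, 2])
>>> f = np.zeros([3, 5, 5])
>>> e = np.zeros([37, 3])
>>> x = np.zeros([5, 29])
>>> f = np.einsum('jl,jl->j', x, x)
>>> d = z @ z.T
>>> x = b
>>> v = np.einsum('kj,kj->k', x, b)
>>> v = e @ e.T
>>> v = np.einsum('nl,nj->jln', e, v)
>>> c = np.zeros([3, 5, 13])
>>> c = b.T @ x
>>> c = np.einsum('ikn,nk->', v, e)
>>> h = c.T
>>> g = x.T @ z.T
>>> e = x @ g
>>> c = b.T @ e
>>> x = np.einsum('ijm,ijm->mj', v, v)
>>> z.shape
(3, 5)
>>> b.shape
(5, 17)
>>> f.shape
(5,)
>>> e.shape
(5, 3)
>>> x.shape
(37, 3)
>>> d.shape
(3, 3)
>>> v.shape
(37, 3, 37)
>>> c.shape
(17, 3)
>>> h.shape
()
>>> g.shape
(17, 3)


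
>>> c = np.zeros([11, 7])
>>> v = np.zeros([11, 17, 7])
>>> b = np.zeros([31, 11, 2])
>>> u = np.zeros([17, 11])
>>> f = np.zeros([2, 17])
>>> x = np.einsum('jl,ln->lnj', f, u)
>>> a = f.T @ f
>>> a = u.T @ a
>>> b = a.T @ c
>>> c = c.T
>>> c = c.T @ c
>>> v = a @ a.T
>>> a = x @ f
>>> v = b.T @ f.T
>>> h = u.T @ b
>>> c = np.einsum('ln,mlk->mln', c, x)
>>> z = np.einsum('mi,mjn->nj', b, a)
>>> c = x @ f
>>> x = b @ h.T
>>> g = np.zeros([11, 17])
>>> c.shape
(17, 11, 17)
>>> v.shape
(7, 2)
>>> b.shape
(17, 7)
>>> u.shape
(17, 11)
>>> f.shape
(2, 17)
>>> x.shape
(17, 11)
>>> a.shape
(17, 11, 17)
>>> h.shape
(11, 7)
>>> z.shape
(17, 11)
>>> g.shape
(11, 17)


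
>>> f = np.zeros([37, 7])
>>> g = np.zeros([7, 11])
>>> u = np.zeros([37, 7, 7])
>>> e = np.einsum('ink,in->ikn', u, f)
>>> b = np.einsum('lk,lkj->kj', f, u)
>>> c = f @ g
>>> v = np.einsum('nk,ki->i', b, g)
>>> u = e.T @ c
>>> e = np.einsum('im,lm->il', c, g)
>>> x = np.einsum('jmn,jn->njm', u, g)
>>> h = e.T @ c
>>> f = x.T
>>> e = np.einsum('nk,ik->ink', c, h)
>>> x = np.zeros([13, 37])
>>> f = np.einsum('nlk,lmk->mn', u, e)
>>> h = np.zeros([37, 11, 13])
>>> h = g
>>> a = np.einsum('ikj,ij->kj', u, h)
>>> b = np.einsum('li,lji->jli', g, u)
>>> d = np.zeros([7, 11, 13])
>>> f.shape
(37, 7)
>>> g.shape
(7, 11)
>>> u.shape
(7, 7, 11)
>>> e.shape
(7, 37, 11)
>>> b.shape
(7, 7, 11)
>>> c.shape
(37, 11)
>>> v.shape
(11,)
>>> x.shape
(13, 37)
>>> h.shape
(7, 11)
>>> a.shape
(7, 11)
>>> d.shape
(7, 11, 13)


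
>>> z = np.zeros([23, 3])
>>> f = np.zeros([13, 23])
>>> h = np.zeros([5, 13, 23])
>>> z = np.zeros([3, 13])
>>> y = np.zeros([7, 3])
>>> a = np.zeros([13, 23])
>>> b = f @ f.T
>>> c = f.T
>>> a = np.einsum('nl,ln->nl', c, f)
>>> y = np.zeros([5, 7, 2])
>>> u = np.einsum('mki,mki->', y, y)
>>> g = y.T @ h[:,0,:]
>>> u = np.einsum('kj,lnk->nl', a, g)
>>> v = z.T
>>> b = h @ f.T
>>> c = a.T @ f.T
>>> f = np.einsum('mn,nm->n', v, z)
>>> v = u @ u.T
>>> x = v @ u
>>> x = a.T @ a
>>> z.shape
(3, 13)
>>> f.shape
(3,)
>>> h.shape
(5, 13, 23)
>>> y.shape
(5, 7, 2)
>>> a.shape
(23, 13)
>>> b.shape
(5, 13, 13)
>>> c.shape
(13, 13)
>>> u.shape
(7, 2)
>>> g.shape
(2, 7, 23)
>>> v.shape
(7, 7)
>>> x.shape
(13, 13)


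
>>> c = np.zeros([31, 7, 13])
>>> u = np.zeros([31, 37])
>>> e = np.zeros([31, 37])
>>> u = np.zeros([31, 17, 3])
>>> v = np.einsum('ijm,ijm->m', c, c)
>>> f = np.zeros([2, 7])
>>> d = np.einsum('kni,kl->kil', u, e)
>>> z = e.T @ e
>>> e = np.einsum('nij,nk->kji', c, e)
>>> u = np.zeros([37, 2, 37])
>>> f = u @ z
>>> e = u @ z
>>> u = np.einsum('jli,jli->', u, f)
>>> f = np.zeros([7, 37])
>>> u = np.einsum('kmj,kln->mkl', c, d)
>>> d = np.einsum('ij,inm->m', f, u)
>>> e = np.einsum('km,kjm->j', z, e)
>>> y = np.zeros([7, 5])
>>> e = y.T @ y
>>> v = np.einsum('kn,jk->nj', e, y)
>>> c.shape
(31, 7, 13)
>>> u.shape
(7, 31, 3)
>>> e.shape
(5, 5)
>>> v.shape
(5, 7)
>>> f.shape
(7, 37)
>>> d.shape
(3,)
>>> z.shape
(37, 37)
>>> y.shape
(7, 5)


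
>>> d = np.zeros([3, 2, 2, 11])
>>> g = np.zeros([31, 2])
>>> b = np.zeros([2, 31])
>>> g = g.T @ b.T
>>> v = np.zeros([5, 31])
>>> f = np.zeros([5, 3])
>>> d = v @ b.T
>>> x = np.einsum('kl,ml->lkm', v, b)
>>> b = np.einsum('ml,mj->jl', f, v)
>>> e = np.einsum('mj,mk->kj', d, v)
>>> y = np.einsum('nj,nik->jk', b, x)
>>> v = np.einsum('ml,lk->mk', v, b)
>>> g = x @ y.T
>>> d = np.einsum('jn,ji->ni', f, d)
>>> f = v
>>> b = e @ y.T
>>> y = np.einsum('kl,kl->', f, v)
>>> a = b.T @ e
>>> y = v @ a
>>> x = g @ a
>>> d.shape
(3, 2)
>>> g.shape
(31, 5, 3)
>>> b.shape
(31, 3)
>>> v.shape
(5, 3)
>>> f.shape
(5, 3)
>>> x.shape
(31, 5, 2)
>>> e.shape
(31, 2)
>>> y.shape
(5, 2)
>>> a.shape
(3, 2)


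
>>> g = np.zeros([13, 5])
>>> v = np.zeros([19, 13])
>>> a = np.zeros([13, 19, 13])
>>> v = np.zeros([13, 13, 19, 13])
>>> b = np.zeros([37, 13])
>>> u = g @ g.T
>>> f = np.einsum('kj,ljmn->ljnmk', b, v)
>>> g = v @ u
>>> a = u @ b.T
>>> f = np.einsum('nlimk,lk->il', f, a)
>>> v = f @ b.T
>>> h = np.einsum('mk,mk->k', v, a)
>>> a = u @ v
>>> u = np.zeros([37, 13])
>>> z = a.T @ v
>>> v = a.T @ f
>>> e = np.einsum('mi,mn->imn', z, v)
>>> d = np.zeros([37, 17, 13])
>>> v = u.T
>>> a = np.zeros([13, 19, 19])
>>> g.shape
(13, 13, 19, 13)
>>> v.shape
(13, 37)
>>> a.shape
(13, 19, 19)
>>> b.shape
(37, 13)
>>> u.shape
(37, 13)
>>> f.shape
(13, 13)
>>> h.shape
(37,)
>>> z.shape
(37, 37)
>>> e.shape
(37, 37, 13)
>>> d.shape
(37, 17, 13)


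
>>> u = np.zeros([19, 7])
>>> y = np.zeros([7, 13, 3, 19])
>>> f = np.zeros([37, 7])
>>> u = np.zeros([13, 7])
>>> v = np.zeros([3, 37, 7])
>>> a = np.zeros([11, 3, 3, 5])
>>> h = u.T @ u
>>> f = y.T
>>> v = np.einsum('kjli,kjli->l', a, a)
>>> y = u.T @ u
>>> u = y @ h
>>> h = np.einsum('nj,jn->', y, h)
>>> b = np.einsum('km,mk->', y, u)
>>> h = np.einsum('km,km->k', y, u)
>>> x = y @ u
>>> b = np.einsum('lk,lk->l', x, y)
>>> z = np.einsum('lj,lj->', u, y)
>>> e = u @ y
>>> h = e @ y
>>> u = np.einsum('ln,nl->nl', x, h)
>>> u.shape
(7, 7)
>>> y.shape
(7, 7)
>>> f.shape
(19, 3, 13, 7)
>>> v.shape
(3,)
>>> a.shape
(11, 3, 3, 5)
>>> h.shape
(7, 7)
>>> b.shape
(7,)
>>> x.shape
(7, 7)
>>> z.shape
()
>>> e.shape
(7, 7)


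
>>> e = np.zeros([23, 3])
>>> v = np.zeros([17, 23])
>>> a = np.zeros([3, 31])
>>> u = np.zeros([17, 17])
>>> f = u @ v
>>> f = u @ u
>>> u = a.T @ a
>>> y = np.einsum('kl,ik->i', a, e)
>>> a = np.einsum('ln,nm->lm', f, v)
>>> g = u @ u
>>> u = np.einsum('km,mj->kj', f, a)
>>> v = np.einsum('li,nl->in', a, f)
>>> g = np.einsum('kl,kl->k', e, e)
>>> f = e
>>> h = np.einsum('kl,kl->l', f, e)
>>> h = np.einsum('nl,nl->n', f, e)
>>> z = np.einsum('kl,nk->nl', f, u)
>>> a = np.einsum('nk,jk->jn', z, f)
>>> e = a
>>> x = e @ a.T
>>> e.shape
(23, 17)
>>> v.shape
(23, 17)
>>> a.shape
(23, 17)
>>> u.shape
(17, 23)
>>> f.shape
(23, 3)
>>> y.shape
(23,)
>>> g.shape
(23,)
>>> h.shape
(23,)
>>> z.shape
(17, 3)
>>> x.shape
(23, 23)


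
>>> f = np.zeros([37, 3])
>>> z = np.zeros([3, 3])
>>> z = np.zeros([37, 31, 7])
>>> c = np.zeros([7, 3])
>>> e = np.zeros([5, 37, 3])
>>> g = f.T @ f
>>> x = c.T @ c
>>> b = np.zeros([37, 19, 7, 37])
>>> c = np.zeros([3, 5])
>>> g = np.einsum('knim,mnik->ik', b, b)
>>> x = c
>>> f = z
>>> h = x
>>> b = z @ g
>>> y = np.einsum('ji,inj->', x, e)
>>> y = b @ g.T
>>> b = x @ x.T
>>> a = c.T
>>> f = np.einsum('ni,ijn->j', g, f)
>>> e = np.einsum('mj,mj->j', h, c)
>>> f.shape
(31,)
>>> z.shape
(37, 31, 7)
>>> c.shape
(3, 5)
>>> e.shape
(5,)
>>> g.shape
(7, 37)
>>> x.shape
(3, 5)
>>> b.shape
(3, 3)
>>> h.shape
(3, 5)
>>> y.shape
(37, 31, 7)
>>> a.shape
(5, 3)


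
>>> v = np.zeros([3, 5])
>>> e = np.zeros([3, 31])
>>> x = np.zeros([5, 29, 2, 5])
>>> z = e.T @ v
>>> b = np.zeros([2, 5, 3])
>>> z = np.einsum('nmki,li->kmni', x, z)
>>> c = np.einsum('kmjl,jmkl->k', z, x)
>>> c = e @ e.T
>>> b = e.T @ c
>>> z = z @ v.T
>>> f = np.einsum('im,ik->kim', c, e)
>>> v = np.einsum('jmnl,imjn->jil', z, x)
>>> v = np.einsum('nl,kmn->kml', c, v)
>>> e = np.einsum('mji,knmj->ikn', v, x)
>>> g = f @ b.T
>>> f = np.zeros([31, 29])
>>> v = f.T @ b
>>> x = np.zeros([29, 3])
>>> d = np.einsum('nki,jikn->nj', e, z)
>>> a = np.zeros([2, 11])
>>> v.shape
(29, 3)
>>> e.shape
(3, 5, 29)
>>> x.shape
(29, 3)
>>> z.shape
(2, 29, 5, 3)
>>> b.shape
(31, 3)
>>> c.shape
(3, 3)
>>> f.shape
(31, 29)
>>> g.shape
(31, 3, 31)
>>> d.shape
(3, 2)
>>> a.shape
(2, 11)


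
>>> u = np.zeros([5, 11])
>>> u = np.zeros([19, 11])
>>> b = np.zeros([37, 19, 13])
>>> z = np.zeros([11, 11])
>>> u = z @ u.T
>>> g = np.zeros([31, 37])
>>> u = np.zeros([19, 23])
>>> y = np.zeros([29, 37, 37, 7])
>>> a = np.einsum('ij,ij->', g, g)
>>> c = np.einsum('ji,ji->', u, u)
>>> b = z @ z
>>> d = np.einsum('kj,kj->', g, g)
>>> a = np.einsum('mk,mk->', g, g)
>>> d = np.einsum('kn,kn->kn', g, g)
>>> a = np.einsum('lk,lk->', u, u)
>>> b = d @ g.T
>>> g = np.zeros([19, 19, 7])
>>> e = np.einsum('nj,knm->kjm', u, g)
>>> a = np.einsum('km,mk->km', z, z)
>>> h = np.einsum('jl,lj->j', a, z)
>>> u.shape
(19, 23)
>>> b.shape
(31, 31)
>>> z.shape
(11, 11)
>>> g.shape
(19, 19, 7)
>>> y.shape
(29, 37, 37, 7)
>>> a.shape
(11, 11)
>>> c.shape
()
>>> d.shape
(31, 37)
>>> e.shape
(19, 23, 7)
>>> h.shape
(11,)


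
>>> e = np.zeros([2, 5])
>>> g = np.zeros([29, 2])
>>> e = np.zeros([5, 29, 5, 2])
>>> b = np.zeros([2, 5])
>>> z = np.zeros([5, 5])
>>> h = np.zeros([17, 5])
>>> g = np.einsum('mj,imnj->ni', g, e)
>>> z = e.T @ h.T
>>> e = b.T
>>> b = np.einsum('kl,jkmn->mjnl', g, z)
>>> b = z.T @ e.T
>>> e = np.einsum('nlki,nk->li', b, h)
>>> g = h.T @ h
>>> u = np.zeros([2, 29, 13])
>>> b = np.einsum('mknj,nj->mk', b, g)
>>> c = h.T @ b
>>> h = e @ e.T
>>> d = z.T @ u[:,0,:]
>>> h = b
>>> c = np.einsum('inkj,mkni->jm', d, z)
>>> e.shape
(29, 5)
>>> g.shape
(5, 5)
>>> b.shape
(17, 29)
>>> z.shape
(2, 5, 29, 17)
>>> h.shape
(17, 29)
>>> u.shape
(2, 29, 13)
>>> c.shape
(13, 2)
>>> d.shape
(17, 29, 5, 13)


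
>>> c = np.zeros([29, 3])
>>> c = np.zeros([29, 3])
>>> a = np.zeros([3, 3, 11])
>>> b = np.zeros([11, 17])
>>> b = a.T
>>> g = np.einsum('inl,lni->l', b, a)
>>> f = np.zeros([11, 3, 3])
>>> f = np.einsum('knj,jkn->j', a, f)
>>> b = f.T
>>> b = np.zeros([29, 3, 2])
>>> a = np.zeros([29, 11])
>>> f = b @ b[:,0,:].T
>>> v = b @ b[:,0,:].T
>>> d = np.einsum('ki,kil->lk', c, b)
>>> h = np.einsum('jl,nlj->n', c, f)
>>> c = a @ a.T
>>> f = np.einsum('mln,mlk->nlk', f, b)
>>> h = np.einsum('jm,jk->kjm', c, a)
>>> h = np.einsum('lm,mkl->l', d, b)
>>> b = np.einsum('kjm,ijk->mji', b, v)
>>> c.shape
(29, 29)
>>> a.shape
(29, 11)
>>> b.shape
(2, 3, 29)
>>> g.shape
(3,)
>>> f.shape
(29, 3, 2)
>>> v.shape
(29, 3, 29)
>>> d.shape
(2, 29)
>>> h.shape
(2,)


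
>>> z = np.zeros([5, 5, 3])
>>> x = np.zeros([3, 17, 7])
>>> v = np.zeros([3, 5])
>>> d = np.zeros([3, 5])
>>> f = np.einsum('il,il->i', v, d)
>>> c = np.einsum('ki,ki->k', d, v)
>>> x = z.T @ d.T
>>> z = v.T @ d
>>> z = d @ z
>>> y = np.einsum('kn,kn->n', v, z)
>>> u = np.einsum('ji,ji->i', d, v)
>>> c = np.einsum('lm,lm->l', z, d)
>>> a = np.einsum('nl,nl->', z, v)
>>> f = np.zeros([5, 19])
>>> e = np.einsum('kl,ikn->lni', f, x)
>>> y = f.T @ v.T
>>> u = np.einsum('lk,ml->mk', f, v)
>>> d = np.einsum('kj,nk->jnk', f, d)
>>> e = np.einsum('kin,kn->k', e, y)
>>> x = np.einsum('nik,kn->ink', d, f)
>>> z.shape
(3, 5)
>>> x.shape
(3, 19, 5)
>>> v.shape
(3, 5)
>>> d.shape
(19, 3, 5)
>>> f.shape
(5, 19)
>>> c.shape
(3,)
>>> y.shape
(19, 3)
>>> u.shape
(3, 19)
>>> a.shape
()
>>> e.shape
(19,)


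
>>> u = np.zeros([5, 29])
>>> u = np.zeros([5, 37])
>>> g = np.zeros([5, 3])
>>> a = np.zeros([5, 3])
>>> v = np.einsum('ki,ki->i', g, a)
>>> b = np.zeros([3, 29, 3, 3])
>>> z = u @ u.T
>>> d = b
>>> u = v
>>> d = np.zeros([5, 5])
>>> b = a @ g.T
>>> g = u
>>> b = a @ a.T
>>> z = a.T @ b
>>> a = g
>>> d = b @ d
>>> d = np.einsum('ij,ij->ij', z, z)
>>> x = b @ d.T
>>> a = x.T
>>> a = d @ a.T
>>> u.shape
(3,)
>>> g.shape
(3,)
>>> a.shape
(3, 3)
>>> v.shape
(3,)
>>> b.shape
(5, 5)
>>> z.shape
(3, 5)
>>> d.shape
(3, 5)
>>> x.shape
(5, 3)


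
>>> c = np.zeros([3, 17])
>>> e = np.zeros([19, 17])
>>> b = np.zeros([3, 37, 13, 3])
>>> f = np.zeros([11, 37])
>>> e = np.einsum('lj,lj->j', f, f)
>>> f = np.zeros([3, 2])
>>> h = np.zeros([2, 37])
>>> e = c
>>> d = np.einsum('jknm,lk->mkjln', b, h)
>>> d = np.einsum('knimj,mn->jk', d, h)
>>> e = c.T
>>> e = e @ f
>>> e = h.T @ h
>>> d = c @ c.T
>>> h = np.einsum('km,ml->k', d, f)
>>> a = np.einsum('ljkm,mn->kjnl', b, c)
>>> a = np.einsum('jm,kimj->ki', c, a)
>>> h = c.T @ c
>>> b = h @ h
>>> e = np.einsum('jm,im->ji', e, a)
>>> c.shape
(3, 17)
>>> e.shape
(37, 13)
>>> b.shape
(17, 17)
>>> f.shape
(3, 2)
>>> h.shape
(17, 17)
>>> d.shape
(3, 3)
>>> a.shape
(13, 37)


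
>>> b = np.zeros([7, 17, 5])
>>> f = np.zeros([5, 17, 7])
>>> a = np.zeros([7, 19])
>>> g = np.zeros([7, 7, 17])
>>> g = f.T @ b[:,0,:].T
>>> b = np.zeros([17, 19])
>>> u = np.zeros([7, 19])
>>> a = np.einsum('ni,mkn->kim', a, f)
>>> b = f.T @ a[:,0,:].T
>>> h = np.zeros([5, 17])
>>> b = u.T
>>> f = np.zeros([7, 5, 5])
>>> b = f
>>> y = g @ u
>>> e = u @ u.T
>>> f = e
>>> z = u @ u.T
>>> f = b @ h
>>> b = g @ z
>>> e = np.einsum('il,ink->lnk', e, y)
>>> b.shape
(7, 17, 7)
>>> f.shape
(7, 5, 17)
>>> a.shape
(17, 19, 5)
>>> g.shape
(7, 17, 7)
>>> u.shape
(7, 19)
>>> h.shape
(5, 17)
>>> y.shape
(7, 17, 19)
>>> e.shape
(7, 17, 19)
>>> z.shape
(7, 7)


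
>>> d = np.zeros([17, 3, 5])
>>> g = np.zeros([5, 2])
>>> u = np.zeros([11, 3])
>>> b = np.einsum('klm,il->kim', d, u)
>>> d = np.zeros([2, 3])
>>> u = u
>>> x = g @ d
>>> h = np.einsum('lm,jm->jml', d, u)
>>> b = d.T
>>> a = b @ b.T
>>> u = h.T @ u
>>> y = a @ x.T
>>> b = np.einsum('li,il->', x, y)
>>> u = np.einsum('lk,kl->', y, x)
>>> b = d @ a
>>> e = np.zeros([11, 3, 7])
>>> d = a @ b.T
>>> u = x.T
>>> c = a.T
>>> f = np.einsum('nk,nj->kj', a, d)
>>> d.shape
(3, 2)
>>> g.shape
(5, 2)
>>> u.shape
(3, 5)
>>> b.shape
(2, 3)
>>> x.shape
(5, 3)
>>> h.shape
(11, 3, 2)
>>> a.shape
(3, 3)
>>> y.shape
(3, 5)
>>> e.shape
(11, 3, 7)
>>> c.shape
(3, 3)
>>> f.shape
(3, 2)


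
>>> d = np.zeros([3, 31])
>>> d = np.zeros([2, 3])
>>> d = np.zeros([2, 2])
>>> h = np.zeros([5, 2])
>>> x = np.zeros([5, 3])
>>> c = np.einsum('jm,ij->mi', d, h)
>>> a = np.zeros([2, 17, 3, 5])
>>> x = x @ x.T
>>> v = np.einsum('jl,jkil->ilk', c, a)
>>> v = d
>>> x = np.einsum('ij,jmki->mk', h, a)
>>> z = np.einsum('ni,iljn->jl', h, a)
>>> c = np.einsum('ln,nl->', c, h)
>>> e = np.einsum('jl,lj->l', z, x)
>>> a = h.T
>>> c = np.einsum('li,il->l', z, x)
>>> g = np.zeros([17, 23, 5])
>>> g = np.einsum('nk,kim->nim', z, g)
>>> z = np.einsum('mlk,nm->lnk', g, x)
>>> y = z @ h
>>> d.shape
(2, 2)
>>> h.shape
(5, 2)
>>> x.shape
(17, 3)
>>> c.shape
(3,)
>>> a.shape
(2, 5)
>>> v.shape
(2, 2)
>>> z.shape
(23, 17, 5)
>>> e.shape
(17,)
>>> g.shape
(3, 23, 5)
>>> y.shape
(23, 17, 2)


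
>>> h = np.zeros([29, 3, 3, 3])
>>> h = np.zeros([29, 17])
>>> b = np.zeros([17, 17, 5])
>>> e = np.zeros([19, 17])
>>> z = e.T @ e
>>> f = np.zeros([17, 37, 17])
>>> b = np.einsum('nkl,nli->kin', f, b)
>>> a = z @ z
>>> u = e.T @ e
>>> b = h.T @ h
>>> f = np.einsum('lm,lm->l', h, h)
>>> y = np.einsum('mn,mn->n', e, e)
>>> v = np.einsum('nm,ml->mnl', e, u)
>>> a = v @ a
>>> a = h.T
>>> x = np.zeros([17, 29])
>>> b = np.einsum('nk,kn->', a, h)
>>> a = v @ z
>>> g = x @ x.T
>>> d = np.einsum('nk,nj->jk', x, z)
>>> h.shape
(29, 17)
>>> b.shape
()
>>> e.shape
(19, 17)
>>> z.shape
(17, 17)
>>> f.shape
(29,)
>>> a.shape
(17, 19, 17)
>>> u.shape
(17, 17)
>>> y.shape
(17,)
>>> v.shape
(17, 19, 17)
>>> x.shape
(17, 29)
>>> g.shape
(17, 17)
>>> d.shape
(17, 29)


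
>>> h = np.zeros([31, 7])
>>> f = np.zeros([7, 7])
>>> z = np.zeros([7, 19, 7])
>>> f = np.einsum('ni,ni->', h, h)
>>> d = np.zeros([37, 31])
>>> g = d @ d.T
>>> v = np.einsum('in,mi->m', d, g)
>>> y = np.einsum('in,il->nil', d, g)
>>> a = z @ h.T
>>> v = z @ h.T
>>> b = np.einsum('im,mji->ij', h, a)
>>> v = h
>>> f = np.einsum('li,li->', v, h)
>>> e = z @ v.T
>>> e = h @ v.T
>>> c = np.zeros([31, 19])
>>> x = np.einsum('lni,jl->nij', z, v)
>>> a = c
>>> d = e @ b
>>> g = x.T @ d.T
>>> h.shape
(31, 7)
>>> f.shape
()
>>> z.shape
(7, 19, 7)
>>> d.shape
(31, 19)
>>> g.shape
(31, 7, 31)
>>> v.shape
(31, 7)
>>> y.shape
(31, 37, 37)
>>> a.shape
(31, 19)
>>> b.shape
(31, 19)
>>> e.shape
(31, 31)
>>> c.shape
(31, 19)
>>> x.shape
(19, 7, 31)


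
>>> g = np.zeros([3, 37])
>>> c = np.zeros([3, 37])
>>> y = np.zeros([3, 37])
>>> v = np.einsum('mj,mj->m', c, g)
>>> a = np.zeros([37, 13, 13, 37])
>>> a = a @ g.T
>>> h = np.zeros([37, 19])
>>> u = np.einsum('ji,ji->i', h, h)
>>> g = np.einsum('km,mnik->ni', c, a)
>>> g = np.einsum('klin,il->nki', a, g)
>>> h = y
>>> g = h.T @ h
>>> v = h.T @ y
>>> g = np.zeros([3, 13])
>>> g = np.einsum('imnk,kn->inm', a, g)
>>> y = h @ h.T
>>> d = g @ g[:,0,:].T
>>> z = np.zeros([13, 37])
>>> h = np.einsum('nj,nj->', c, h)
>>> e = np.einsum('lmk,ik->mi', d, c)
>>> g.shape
(37, 13, 13)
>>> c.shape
(3, 37)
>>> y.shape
(3, 3)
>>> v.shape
(37, 37)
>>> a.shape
(37, 13, 13, 3)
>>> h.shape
()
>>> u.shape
(19,)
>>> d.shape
(37, 13, 37)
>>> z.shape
(13, 37)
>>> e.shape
(13, 3)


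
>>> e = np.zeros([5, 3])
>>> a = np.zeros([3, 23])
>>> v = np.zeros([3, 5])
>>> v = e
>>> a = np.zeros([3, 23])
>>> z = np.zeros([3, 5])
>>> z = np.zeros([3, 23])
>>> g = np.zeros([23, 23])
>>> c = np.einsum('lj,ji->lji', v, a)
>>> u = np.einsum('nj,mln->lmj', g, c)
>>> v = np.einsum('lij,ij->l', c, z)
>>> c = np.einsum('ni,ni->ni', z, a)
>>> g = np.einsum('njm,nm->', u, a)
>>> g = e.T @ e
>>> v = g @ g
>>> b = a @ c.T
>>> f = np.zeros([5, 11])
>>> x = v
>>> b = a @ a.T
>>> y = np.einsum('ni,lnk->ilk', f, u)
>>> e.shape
(5, 3)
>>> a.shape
(3, 23)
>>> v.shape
(3, 3)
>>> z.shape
(3, 23)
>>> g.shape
(3, 3)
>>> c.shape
(3, 23)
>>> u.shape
(3, 5, 23)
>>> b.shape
(3, 3)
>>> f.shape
(5, 11)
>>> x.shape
(3, 3)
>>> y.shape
(11, 3, 23)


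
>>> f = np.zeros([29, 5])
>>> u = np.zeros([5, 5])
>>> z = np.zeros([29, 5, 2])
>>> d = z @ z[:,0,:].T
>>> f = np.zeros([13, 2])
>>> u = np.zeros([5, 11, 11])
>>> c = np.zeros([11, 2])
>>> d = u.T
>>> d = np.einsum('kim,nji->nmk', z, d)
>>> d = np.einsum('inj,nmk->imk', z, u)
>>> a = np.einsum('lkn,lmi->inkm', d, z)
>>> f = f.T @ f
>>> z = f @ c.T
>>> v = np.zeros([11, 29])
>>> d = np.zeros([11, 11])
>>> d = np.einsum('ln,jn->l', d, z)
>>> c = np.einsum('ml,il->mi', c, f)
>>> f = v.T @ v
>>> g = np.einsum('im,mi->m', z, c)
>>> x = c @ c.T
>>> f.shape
(29, 29)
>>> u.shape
(5, 11, 11)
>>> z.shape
(2, 11)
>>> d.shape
(11,)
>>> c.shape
(11, 2)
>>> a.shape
(2, 11, 11, 5)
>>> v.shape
(11, 29)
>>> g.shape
(11,)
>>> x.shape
(11, 11)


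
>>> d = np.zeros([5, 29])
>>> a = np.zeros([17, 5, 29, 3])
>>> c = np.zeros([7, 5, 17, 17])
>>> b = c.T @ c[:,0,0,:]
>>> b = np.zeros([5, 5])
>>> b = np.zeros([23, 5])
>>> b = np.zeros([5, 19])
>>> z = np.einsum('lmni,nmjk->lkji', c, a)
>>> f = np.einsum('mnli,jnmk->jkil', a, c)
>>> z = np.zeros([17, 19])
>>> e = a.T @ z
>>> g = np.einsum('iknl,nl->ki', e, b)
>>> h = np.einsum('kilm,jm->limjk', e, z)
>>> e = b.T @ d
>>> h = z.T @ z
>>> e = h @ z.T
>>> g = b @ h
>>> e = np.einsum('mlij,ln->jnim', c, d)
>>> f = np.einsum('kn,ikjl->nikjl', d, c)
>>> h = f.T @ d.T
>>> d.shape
(5, 29)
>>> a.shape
(17, 5, 29, 3)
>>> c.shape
(7, 5, 17, 17)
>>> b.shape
(5, 19)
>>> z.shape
(17, 19)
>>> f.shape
(29, 7, 5, 17, 17)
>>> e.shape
(17, 29, 17, 7)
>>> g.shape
(5, 19)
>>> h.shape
(17, 17, 5, 7, 5)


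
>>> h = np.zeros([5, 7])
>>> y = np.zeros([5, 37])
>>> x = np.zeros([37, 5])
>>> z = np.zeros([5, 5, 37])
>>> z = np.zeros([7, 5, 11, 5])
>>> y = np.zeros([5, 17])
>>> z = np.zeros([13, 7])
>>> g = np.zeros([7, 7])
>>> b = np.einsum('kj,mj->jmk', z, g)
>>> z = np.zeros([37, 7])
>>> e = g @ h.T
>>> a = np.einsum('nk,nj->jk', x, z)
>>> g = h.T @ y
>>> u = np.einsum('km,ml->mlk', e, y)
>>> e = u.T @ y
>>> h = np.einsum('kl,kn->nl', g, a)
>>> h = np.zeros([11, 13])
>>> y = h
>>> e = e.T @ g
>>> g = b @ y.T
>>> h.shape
(11, 13)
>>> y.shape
(11, 13)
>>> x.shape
(37, 5)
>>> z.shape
(37, 7)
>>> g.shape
(7, 7, 11)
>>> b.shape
(7, 7, 13)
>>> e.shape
(17, 17, 17)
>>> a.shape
(7, 5)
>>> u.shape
(5, 17, 7)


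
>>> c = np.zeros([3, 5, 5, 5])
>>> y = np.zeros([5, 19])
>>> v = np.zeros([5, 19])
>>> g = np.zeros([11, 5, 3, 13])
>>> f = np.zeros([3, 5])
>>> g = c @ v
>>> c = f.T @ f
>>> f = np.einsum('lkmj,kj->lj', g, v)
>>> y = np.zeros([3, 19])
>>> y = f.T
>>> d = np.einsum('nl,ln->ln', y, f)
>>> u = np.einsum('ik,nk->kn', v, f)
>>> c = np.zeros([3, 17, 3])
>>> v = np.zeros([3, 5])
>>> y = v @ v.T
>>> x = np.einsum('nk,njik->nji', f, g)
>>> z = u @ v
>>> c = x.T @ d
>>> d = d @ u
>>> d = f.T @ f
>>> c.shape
(5, 5, 19)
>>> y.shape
(3, 3)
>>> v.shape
(3, 5)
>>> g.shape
(3, 5, 5, 19)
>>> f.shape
(3, 19)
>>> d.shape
(19, 19)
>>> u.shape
(19, 3)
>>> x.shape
(3, 5, 5)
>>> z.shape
(19, 5)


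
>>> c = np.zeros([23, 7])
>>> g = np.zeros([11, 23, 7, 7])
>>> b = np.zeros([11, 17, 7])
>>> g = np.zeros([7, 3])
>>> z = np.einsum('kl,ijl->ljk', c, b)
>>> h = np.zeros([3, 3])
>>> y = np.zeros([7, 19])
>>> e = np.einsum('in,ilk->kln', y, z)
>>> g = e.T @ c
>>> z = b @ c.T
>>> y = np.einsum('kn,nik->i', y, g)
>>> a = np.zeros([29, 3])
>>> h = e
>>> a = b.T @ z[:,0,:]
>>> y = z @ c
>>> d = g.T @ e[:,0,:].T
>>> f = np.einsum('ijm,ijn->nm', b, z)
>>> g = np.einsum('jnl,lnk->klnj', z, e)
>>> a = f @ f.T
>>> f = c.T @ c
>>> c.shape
(23, 7)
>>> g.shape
(19, 23, 17, 11)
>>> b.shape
(11, 17, 7)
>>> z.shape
(11, 17, 23)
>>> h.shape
(23, 17, 19)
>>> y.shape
(11, 17, 7)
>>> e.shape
(23, 17, 19)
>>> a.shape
(23, 23)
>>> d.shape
(7, 17, 23)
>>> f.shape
(7, 7)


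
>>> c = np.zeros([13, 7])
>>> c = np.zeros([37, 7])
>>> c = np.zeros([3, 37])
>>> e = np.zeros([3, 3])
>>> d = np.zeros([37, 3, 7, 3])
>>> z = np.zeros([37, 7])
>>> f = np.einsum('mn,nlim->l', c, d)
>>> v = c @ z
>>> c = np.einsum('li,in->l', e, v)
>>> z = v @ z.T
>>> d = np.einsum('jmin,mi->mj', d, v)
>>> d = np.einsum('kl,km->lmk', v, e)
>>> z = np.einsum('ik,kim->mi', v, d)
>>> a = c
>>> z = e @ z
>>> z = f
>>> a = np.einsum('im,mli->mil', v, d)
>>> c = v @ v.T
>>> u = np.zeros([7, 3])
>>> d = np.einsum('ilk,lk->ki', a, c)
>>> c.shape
(3, 3)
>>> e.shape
(3, 3)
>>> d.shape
(3, 7)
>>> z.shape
(3,)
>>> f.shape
(3,)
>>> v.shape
(3, 7)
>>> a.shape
(7, 3, 3)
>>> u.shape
(7, 3)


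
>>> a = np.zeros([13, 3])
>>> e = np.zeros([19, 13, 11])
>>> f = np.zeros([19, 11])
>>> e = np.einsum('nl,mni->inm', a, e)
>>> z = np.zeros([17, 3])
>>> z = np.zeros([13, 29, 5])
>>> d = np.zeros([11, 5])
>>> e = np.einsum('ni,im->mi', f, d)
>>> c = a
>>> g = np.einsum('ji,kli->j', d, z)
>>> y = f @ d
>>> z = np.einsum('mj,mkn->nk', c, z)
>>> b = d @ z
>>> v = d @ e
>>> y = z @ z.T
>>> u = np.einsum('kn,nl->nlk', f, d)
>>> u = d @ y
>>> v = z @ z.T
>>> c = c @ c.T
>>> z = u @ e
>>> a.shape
(13, 3)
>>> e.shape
(5, 11)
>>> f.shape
(19, 11)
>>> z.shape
(11, 11)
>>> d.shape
(11, 5)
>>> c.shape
(13, 13)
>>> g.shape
(11,)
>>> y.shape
(5, 5)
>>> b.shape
(11, 29)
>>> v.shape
(5, 5)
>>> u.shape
(11, 5)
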